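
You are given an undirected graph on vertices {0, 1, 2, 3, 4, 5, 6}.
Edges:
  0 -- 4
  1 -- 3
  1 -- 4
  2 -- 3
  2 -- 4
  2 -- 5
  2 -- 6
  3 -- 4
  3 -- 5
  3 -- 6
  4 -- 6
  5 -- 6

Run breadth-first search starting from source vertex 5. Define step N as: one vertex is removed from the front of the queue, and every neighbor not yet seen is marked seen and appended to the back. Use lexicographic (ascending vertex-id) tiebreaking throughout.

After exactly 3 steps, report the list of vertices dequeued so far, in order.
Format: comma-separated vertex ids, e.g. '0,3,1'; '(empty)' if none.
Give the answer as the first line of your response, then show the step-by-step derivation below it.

5,2,3

step 1: dequeue 5; queue=[2,3,6]; order=5
step 2: dequeue 2; queue=[3,6,4]; order=5,2
step 3: dequeue 3; queue=[6,4,1]; order=5,2,3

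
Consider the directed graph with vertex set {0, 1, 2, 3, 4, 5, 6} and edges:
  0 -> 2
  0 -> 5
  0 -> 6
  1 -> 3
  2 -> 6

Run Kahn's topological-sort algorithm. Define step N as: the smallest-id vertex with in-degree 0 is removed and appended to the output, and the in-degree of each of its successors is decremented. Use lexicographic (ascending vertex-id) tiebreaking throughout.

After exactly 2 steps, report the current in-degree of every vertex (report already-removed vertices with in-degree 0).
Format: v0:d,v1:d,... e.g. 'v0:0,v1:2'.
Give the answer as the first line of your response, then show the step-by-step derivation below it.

v0:0,v1:0,v2:0,v3:0,v4:0,v5:0,v6:1

step 1: output 0; order=[0]; indeg=(0,0,0,1,0,0,1)
step 2: output 1; order=[0,1]; indeg=(0,0,0,0,0,0,1)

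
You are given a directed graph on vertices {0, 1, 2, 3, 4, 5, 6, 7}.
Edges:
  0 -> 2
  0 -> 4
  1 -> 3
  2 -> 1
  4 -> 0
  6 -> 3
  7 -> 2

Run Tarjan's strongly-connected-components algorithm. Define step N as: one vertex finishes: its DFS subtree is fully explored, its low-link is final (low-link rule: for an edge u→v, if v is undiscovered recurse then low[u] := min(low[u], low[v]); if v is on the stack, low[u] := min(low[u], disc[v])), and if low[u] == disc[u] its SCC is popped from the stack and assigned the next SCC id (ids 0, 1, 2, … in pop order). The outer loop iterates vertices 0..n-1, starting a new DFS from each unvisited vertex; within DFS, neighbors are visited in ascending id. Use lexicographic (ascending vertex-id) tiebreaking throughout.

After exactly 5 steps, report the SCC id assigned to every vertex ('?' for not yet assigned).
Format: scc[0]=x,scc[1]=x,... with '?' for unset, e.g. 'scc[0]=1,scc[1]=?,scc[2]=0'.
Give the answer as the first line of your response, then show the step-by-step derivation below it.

scc[0]=3,scc[1]=1,scc[2]=2,scc[3]=0,scc[4]=3,scc[5]=?,scc[6]=?,scc[7]=?

step 1: low=(low[0]=0,low[1]=2,low[2]=1,low[3]=3,low[4]=?,low[5]=?,low[6]=?,low[7]=?); scc=(scc[0]=?,scc[1]=?,scc[2]=?,scc[3]=0,scc[4]=?,scc[5]=?,scc[6]=?,scc[7]=?)
step 2: low=(low[0]=0,low[1]=2,low[2]=1,low[3]=3,low[4]=?,low[5]=?,low[6]=?,low[7]=?); scc=(scc[0]=?,scc[1]=1,scc[2]=?,scc[3]=0,scc[4]=?,scc[5]=?,scc[6]=?,scc[7]=?)
step 3: low=(low[0]=0,low[1]=2,low[2]=1,low[3]=3,low[4]=?,low[5]=?,low[6]=?,low[7]=?); scc=(scc[0]=?,scc[1]=1,scc[2]=2,scc[3]=0,scc[4]=?,scc[5]=?,scc[6]=?,scc[7]=?)
step 4: low=(low[0]=0,low[1]=2,low[2]=1,low[3]=3,low[4]=0,low[5]=?,low[6]=?,low[7]=?); scc=(scc[0]=?,scc[1]=1,scc[2]=2,scc[3]=0,scc[4]=?,scc[5]=?,scc[6]=?,scc[7]=?)
step 5: low=(low[0]=0,low[1]=2,low[2]=1,low[3]=3,low[4]=0,low[5]=?,low[6]=?,low[7]=?); scc=(scc[0]=3,scc[1]=1,scc[2]=2,scc[3]=0,scc[4]=3,scc[5]=?,scc[6]=?,scc[7]=?)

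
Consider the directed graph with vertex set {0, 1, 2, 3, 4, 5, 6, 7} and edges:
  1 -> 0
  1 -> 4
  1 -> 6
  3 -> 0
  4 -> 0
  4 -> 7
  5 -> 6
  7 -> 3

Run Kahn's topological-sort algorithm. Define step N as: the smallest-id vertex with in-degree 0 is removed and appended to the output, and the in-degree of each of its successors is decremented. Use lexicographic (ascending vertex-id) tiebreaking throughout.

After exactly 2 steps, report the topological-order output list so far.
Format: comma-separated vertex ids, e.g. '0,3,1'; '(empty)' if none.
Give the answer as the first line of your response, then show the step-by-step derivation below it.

1,2

step 1: output 1; order=[1]; indeg=(2,0,0,1,0,0,1,1)
step 2: output 2; order=[1,2]; indeg=(2,0,0,1,0,0,1,1)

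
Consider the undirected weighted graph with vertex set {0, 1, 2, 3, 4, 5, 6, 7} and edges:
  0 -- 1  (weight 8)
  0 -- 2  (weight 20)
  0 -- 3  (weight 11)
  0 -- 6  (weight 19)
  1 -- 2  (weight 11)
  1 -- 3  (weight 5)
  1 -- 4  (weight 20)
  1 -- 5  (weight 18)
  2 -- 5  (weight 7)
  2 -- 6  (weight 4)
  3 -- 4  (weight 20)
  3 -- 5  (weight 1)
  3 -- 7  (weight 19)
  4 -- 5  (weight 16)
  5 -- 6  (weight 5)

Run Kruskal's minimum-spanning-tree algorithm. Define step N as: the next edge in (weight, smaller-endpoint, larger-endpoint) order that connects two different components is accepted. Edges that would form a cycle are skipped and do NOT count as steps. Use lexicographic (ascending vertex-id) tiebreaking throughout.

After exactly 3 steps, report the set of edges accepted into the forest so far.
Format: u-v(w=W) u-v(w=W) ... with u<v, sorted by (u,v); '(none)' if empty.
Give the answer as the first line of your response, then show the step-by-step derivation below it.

1-3(w=5) 2-6(w=4) 3-5(w=1)

step 1: add edge 3-5 (w=1); MST = {3-5(w=1)}
step 2: add edge 2-6 (w=4); MST = {2-6(w=4) 3-5(w=1)}
step 3: add edge 1-3 (w=5); MST = {1-3(w=5) 2-6(w=4) 3-5(w=1)}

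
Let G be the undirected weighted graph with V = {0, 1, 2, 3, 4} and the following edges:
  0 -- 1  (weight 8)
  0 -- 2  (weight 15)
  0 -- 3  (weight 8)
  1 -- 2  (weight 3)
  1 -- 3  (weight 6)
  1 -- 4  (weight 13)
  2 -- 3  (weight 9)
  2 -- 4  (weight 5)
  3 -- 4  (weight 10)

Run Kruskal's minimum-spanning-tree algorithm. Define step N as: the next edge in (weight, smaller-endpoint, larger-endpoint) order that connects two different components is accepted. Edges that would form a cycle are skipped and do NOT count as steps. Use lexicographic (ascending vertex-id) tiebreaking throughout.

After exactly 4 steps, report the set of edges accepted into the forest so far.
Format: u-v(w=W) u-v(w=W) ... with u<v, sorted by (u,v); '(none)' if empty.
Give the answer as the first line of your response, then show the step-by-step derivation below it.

0-1(w=8) 1-2(w=3) 1-3(w=6) 2-4(w=5)

step 1: add edge 1-2 (w=3); MST = {1-2(w=3)}
step 2: add edge 2-4 (w=5); MST = {1-2(w=3) 2-4(w=5)}
step 3: add edge 1-3 (w=6); MST = {1-2(w=3) 1-3(w=6) 2-4(w=5)}
step 4: add edge 0-1 (w=8); MST = {0-1(w=8) 1-2(w=3) 1-3(w=6) 2-4(w=5)}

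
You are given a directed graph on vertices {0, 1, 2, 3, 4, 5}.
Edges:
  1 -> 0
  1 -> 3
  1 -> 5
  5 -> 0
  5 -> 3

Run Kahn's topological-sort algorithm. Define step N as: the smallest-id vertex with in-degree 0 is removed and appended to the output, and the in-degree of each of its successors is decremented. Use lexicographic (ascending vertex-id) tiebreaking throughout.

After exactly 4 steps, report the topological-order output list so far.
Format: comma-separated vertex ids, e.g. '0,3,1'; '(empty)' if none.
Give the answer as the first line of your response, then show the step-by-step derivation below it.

1,2,4,5

step 1: output 1; order=[1]; indeg=(1,0,0,1,0,0)
step 2: output 2; order=[1,2]; indeg=(1,0,0,1,0,0)
step 3: output 4; order=[1,2,4]; indeg=(1,0,0,1,0,0)
step 4: output 5; order=[1,2,4,5]; indeg=(0,0,0,0,0,0)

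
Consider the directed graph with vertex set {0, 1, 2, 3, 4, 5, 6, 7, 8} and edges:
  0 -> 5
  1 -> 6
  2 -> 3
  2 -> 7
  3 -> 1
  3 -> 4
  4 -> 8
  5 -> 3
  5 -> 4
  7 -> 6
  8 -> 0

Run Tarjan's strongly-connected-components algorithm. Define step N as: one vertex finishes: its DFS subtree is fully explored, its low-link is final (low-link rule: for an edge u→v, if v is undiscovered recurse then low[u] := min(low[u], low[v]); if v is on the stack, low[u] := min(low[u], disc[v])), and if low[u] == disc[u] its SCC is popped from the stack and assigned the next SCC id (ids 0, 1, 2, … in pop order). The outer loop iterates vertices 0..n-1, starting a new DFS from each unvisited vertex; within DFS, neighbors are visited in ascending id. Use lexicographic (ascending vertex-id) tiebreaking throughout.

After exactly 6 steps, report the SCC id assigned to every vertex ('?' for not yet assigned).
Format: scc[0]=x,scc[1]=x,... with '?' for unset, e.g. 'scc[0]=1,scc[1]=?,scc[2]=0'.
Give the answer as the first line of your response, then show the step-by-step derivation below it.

scc[0]=?,scc[1]=1,scc[2]=?,scc[3]=?,scc[4]=?,scc[5]=?,scc[6]=0,scc[7]=?,scc[8]=?

step 1: low=(low[0]=0,low[1]=3,low[2]=?,low[3]=2,low[4]=?,low[5]=1,low[6]=4,low[7]=?,low[8]=?); scc=(scc[0]=?,scc[1]=?,scc[2]=?,scc[3]=?,scc[4]=?,scc[5]=?,scc[6]=0,scc[7]=?,scc[8]=?)
step 2: low=(low[0]=0,low[1]=3,low[2]=?,low[3]=2,low[4]=?,low[5]=1,low[6]=4,low[7]=?,low[8]=?); scc=(scc[0]=?,scc[1]=1,scc[2]=?,scc[3]=?,scc[4]=?,scc[5]=?,scc[6]=0,scc[7]=?,scc[8]=?)
step 3: low=(low[0]=0,low[1]=3,low[2]=?,low[3]=2,low[4]=5,low[5]=1,low[6]=4,low[7]=?,low[8]=0); scc=(scc[0]=?,scc[1]=1,scc[2]=?,scc[3]=?,scc[4]=?,scc[5]=?,scc[6]=0,scc[7]=?,scc[8]=?)
step 4: low=(low[0]=0,low[1]=3,low[2]=?,low[3]=2,low[4]=0,low[5]=1,low[6]=4,low[7]=?,low[8]=0); scc=(scc[0]=?,scc[1]=1,scc[2]=?,scc[3]=?,scc[4]=?,scc[5]=?,scc[6]=0,scc[7]=?,scc[8]=?)
step 5: low=(low[0]=0,low[1]=3,low[2]=?,low[3]=0,low[4]=0,low[5]=1,low[6]=4,low[7]=?,low[8]=0); scc=(scc[0]=?,scc[1]=1,scc[2]=?,scc[3]=?,scc[4]=?,scc[5]=?,scc[6]=0,scc[7]=?,scc[8]=?)
step 6: low=(low[0]=0,low[1]=3,low[2]=?,low[3]=0,low[4]=0,low[5]=0,low[6]=4,low[7]=?,low[8]=0); scc=(scc[0]=?,scc[1]=1,scc[2]=?,scc[3]=?,scc[4]=?,scc[5]=?,scc[6]=0,scc[7]=?,scc[8]=?)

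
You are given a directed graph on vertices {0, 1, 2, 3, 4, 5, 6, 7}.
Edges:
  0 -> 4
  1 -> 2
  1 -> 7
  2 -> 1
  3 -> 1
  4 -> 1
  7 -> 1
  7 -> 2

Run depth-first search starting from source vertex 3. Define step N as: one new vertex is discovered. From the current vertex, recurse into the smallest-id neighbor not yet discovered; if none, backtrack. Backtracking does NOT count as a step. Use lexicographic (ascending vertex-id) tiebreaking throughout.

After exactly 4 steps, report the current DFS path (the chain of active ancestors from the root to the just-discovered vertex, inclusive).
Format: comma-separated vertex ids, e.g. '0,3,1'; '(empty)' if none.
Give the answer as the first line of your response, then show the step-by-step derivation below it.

3,1,7

step 1: discover 3; path=3; order=3
step 2: discover 1; path=3>1; order=3,1
step 3: discover 2; path=3>1>2; order=3,1,2
step 4: discover 7; path=3>1>7; order=3,1,2,7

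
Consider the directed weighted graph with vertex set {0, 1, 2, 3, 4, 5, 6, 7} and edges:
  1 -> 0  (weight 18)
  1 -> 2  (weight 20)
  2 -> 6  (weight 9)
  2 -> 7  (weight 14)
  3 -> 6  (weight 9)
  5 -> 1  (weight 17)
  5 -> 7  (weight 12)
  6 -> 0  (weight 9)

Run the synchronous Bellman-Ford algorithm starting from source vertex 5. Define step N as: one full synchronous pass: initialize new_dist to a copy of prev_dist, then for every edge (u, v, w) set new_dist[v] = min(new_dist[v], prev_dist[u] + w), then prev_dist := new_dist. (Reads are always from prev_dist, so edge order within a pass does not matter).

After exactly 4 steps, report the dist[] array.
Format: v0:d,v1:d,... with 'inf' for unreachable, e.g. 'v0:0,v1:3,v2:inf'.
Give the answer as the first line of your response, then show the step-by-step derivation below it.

v0:35,v1:17,v2:37,v3:inf,v4:inf,v5:0,v6:46,v7:12

step 1: dist = v0:inf,v1:17,v2:inf,v3:inf,v4:inf,v5:0,v6:inf,v7:12
step 2: dist = v0:35,v1:17,v2:37,v3:inf,v4:inf,v5:0,v6:inf,v7:12
step 3: dist = v0:35,v1:17,v2:37,v3:inf,v4:inf,v5:0,v6:46,v7:12
step 4: dist = v0:35,v1:17,v2:37,v3:inf,v4:inf,v5:0,v6:46,v7:12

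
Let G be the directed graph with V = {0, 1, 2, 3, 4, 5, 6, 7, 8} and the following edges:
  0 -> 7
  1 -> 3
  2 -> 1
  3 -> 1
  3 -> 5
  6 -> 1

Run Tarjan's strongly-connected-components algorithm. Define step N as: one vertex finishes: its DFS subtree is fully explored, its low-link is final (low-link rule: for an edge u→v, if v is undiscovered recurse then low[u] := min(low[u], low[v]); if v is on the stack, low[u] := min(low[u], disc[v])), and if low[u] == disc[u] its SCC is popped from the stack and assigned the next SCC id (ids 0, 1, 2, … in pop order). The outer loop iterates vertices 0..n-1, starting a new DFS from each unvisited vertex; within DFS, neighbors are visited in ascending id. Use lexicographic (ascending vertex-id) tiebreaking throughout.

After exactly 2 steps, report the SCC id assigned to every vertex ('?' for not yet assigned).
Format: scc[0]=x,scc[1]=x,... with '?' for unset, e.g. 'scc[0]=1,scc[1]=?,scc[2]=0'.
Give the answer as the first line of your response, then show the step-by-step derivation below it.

scc[0]=1,scc[1]=?,scc[2]=?,scc[3]=?,scc[4]=?,scc[5]=?,scc[6]=?,scc[7]=0,scc[8]=?

step 1: low=(low[0]=0,low[1]=?,low[2]=?,low[3]=?,low[4]=?,low[5]=?,low[6]=?,low[7]=1,low[8]=?); scc=(scc[0]=?,scc[1]=?,scc[2]=?,scc[3]=?,scc[4]=?,scc[5]=?,scc[6]=?,scc[7]=0,scc[8]=?)
step 2: low=(low[0]=0,low[1]=?,low[2]=?,low[3]=?,low[4]=?,low[5]=?,low[6]=?,low[7]=1,low[8]=?); scc=(scc[0]=1,scc[1]=?,scc[2]=?,scc[3]=?,scc[4]=?,scc[5]=?,scc[6]=?,scc[7]=0,scc[8]=?)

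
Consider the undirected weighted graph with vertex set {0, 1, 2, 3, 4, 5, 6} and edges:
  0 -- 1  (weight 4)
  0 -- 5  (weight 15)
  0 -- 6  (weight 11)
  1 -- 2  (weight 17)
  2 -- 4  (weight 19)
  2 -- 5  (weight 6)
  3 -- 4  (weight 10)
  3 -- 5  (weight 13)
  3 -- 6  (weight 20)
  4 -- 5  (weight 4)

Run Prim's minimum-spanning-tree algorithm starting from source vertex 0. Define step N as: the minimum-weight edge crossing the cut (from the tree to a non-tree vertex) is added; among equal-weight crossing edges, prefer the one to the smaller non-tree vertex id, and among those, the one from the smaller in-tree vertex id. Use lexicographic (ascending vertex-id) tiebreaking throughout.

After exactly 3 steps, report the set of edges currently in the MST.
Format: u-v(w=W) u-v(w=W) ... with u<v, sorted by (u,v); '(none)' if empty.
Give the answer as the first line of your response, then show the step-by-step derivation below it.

0-1(w=4) 0-5(w=15) 0-6(w=11)

step 1: add edge 0-1 (w=4); MST = {0-1(w=4)}
step 2: add edge 0-6 (w=11); MST = {0-1(w=4) 0-6(w=11)}
step 3: add edge 0-5 (w=15); MST = {0-1(w=4) 0-5(w=15) 0-6(w=11)}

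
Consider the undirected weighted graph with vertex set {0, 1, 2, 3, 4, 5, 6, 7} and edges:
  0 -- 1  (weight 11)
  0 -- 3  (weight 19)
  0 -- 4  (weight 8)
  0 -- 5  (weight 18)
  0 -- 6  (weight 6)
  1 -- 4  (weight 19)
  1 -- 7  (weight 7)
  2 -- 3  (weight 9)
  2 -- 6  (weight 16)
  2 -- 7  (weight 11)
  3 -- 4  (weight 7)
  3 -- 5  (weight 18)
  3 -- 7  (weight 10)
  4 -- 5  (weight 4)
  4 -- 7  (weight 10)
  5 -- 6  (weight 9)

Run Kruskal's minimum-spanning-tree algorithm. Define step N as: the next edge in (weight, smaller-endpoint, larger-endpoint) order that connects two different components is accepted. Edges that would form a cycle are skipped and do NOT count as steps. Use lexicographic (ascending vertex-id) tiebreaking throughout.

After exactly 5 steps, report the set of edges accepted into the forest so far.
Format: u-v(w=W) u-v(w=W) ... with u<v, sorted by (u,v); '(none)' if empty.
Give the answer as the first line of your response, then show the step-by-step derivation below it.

0-4(w=8) 0-6(w=6) 1-7(w=7) 3-4(w=7) 4-5(w=4)

step 1: add edge 4-5 (w=4); MST = {4-5(w=4)}
step 2: add edge 0-6 (w=6); MST = {0-6(w=6) 4-5(w=4)}
step 3: add edge 1-7 (w=7); MST = {0-6(w=6) 1-7(w=7) 4-5(w=4)}
step 4: add edge 3-4 (w=7); MST = {0-6(w=6) 1-7(w=7) 3-4(w=7) 4-5(w=4)}
step 5: add edge 0-4 (w=8); MST = {0-4(w=8) 0-6(w=6) 1-7(w=7) 3-4(w=7) 4-5(w=4)}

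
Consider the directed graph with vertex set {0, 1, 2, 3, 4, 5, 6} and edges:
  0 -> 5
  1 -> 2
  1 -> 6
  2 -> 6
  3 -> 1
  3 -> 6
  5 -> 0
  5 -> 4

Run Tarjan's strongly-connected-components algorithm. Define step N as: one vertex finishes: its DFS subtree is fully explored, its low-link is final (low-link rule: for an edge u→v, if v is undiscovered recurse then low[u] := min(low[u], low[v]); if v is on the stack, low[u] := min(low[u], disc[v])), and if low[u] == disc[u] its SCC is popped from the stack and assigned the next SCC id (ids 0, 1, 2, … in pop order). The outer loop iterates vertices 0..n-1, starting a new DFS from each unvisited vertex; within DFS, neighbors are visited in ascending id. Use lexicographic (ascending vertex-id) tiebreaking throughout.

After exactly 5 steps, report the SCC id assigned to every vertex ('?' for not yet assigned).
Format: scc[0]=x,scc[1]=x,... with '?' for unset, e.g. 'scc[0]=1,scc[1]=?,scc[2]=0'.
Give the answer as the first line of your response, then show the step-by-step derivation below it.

scc[0]=1,scc[1]=?,scc[2]=3,scc[3]=?,scc[4]=0,scc[5]=1,scc[6]=2

step 1: low=(low[0]=0,low[1]=?,low[2]=?,low[3]=?,low[4]=2,low[5]=0,low[6]=?); scc=(scc[0]=?,scc[1]=?,scc[2]=?,scc[3]=?,scc[4]=0,scc[5]=?,scc[6]=?)
step 2: low=(low[0]=0,low[1]=?,low[2]=?,low[3]=?,low[4]=2,low[5]=0,low[6]=?); scc=(scc[0]=?,scc[1]=?,scc[2]=?,scc[3]=?,scc[4]=0,scc[5]=?,scc[6]=?)
step 3: low=(low[0]=0,low[1]=?,low[2]=?,low[3]=?,low[4]=2,low[5]=0,low[6]=?); scc=(scc[0]=1,scc[1]=?,scc[2]=?,scc[3]=?,scc[4]=0,scc[5]=1,scc[6]=?)
step 4: low=(low[0]=0,low[1]=3,low[2]=4,low[3]=?,low[4]=2,low[5]=0,low[6]=5); scc=(scc[0]=1,scc[1]=?,scc[2]=?,scc[3]=?,scc[4]=0,scc[5]=1,scc[6]=2)
step 5: low=(low[0]=0,low[1]=3,low[2]=4,low[3]=?,low[4]=2,low[5]=0,low[6]=5); scc=(scc[0]=1,scc[1]=?,scc[2]=3,scc[3]=?,scc[4]=0,scc[5]=1,scc[6]=2)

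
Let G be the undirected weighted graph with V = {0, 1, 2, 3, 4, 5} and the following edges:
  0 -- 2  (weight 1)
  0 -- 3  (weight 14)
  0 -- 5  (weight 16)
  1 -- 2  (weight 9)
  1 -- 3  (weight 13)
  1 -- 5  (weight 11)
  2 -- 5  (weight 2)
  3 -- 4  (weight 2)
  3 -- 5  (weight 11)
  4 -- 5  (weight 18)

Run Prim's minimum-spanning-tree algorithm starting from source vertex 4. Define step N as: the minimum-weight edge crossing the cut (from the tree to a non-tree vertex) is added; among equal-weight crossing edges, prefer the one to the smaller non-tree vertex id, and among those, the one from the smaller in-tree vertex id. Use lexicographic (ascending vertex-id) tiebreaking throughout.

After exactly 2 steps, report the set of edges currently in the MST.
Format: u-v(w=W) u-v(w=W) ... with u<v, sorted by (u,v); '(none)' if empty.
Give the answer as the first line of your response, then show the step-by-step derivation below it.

3-4(w=2) 3-5(w=11)

step 1: add edge 3-4 (w=2); MST = {3-4(w=2)}
step 2: add edge 3-5 (w=11); MST = {3-4(w=2) 3-5(w=11)}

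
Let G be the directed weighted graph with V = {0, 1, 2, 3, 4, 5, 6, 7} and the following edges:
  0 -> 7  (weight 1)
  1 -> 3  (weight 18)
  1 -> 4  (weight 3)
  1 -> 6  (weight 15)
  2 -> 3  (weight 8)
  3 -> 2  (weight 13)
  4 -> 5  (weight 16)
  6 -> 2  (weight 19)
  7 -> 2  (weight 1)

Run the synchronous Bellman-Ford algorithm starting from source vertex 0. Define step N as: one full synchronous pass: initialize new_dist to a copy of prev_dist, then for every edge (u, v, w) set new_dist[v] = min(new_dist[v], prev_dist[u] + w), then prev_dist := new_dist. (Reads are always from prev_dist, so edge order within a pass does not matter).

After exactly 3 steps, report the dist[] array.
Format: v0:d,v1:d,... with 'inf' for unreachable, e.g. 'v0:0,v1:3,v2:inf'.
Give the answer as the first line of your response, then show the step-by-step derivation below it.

v0:0,v1:inf,v2:2,v3:10,v4:inf,v5:inf,v6:inf,v7:1

step 1: dist = v0:0,v1:inf,v2:inf,v3:inf,v4:inf,v5:inf,v6:inf,v7:1
step 2: dist = v0:0,v1:inf,v2:2,v3:inf,v4:inf,v5:inf,v6:inf,v7:1
step 3: dist = v0:0,v1:inf,v2:2,v3:10,v4:inf,v5:inf,v6:inf,v7:1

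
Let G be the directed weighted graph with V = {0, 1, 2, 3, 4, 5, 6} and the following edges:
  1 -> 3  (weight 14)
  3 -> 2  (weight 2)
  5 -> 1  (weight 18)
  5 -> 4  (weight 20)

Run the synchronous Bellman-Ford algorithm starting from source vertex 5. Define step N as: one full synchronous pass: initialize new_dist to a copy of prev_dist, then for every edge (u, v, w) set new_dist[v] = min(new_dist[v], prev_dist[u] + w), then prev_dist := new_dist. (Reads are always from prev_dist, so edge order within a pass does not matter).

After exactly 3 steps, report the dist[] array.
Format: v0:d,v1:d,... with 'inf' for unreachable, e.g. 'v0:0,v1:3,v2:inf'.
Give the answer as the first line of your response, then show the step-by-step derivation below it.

v0:inf,v1:18,v2:34,v3:32,v4:20,v5:0,v6:inf

step 1: dist = v0:inf,v1:18,v2:inf,v3:inf,v4:20,v5:0,v6:inf
step 2: dist = v0:inf,v1:18,v2:inf,v3:32,v4:20,v5:0,v6:inf
step 3: dist = v0:inf,v1:18,v2:34,v3:32,v4:20,v5:0,v6:inf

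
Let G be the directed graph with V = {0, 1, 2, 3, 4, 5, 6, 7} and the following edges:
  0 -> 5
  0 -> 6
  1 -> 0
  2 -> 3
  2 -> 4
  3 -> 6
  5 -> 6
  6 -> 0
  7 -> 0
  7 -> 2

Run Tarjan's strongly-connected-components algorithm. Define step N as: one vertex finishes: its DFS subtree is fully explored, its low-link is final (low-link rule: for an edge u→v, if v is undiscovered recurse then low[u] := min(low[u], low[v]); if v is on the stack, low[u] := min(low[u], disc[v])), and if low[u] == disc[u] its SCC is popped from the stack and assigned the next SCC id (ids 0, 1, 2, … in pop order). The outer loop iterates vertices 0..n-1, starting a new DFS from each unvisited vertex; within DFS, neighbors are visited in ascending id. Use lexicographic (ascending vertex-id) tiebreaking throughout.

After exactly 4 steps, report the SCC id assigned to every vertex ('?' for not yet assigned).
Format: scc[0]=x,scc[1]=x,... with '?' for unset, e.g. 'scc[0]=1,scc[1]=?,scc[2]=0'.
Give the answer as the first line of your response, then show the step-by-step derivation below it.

scc[0]=0,scc[1]=1,scc[2]=?,scc[3]=?,scc[4]=?,scc[5]=0,scc[6]=0,scc[7]=?

step 1: low=(low[0]=0,low[1]=?,low[2]=?,low[3]=?,low[4]=?,low[5]=1,low[6]=0,low[7]=?); scc=(scc[0]=?,scc[1]=?,scc[2]=?,scc[3]=?,scc[4]=?,scc[5]=?,scc[6]=?,scc[7]=?)
step 2: low=(low[0]=0,low[1]=?,low[2]=?,low[3]=?,low[4]=?,low[5]=0,low[6]=0,low[7]=?); scc=(scc[0]=?,scc[1]=?,scc[2]=?,scc[3]=?,scc[4]=?,scc[5]=?,scc[6]=?,scc[7]=?)
step 3: low=(low[0]=0,low[1]=?,low[2]=?,low[3]=?,low[4]=?,low[5]=0,low[6]=0,low[7]=?); scc=(scc[0]=0,scc[1]=?,scc[2]=?,scc[3]=?,scc[4]=?,scc[5]=0,scc[6]=0,scc[7]=?)
step 4: low=(low[0]=0,low[1]=3,low[2]=?,low[3]=?,low[4]=?,low[5]=0,low[6]=0,low[7]=?); scc=(scc[0]=0,scc[1]=1,scc[2]=?,scc[3]=?,scc[4]=?,scc[5]=0,scc[6]=0,scc[7]=?)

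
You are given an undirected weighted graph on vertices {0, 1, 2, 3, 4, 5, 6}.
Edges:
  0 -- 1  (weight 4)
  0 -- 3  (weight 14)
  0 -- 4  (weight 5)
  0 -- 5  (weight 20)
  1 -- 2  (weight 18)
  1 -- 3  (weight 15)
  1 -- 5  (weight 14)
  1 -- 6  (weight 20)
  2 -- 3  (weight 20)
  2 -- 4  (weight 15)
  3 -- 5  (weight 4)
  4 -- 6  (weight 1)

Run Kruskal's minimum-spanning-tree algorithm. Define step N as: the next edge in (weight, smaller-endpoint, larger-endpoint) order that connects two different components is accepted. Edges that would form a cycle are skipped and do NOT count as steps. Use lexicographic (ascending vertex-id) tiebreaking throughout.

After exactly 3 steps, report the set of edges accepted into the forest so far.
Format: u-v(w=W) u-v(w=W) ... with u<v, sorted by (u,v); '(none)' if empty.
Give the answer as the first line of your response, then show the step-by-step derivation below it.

0-1(w=4) 3-5(w=4) 4-6(w=1)

step 1: add edge 4-6 (w=1); MST = {4-6(w=1)}
step 2: add edge 0-1 (w=4); MST = {0-1(w=4) 4-6(w=1)}
step 3: add edge 3-5 (w=4); MST = {0-1(w=4) 3-5(w=4) 4-6(w=1)}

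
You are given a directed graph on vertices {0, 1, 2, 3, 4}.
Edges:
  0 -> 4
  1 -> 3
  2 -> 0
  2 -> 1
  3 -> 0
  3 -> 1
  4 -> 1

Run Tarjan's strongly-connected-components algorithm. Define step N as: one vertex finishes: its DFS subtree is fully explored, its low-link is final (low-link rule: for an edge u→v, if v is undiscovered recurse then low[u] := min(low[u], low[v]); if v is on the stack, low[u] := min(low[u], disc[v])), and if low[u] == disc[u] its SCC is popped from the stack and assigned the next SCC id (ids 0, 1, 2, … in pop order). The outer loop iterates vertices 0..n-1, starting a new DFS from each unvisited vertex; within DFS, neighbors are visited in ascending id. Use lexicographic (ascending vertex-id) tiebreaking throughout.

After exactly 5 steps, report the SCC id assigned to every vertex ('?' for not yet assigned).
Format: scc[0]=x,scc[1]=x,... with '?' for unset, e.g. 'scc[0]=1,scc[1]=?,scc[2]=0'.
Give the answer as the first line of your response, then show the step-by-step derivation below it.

scc[0]=0,scc[1]=0,scc[2]=1,scc[3]=0,scc[4]=0

step 1: low=(low[0]=0,low[1]=2,low[2]=?,low[3]=0,low[4]=1); scc=(scc[0]=?,scc[1]=?,scc[2]=?,scc[3]=?,scc[4]=?)
step 2: low=(low[0]=0,low[1]=0,low[2]=?,low[3]=0,low[4]=1); scc=(scc[0]=?,scc[1]=?,scc[2]=?,scc[3]=?,scc[4]=?)
step 3: low=(low[0]=0,low[1]=0,low[2]=?,low[3]=0,low[4]=0); scc=(scc[0]=?,scc[1]=?,scc[2]=?,scc[3]=?,scc[4]=?)
step 4: low=(low[0]=0,low[1]=0,low[2]=?,low[3]=0,low[4]=0); scc=(scc[0]=0,scc[1]=0,scc[2]=?,scc[3]=0,scc[4]=0)
step 5: low=(low[0]=0,low[1]=0,low[2]=4,low[3]=0,low[4]=0); scc=(scc[0]=0,scc[1]=0,scc[2]=1,scc[3]=0,scc[4]=0)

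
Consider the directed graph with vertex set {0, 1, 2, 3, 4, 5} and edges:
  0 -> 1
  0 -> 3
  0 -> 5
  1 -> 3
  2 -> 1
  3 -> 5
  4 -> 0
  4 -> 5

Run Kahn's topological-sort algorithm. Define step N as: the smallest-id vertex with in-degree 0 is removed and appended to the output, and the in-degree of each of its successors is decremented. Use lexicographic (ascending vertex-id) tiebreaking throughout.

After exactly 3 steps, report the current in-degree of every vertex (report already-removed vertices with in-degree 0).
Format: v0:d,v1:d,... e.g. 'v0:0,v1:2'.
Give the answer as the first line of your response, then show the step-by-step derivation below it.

v0:0,v1:0,v2:0,v3:1,v4:0,v5:1

step 1: output 2; order=[2]; indeg=(1,1,0,2,0,3)
step 2: output 4; order=[2,4]; indeg=(0,1,0,2,0,2)
step 3: output 0; order=[2,4,0]; indeg=(0,0,0,1,0,1)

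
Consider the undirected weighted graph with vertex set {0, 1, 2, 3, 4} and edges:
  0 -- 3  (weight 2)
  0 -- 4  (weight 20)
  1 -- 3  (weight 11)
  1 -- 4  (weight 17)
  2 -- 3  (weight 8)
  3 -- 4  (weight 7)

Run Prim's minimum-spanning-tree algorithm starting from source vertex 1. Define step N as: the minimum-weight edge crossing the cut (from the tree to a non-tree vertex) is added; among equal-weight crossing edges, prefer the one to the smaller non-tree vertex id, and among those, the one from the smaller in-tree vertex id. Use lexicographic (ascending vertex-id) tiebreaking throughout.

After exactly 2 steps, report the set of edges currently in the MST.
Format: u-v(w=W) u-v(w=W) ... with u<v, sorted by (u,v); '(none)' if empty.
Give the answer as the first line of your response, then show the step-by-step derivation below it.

0-3(w=2) 1-3(w=11)

step 1: add edge 1-3 (w=11); MST = {1-3(w=11)}
step 2: add edge 0-3 (w=2); MST = {0-3(w=2) 1-3(w=11)}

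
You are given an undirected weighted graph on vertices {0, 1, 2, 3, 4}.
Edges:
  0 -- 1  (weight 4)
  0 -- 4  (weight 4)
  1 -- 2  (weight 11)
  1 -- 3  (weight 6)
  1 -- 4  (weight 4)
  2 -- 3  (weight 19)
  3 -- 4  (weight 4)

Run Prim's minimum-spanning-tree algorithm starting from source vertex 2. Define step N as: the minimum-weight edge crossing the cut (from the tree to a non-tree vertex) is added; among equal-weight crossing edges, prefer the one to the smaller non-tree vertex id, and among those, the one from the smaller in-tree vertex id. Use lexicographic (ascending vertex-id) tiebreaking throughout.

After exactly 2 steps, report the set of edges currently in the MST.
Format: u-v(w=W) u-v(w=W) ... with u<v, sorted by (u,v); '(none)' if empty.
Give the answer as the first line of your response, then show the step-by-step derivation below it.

0-1(w=4) 1-2(w=11)

step 1: add edge 1-2 (w=11); MST = {1-2(w=11)}
step 2: add edge 0-1 (w=4); MST = {0-1(w=4) 1-2(w=11)}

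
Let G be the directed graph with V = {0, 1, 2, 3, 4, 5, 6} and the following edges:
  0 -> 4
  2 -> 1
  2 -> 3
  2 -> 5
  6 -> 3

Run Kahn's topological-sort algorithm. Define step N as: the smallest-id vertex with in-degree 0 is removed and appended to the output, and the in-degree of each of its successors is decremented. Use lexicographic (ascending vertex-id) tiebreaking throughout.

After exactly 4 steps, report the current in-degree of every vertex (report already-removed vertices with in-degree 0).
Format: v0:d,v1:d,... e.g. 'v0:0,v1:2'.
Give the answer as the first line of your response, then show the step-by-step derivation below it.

v0:0,v1:0,v2:0,v3:1,v4:0,v5:0,v6:0

step 1: output 0; order=[0]; indeg=(0,1,0,2,0,1,0)
step 2: output 2; order=[0,2]; indeg=(0,0,0,1,0,0,0)
step 3: output 1; order=[0,2,1]; indeg=(0,0,0,1,0,0,0)
step 4: output 4; order=[0,2,1,4]; indeg=(0,0,0,1,0,0,0)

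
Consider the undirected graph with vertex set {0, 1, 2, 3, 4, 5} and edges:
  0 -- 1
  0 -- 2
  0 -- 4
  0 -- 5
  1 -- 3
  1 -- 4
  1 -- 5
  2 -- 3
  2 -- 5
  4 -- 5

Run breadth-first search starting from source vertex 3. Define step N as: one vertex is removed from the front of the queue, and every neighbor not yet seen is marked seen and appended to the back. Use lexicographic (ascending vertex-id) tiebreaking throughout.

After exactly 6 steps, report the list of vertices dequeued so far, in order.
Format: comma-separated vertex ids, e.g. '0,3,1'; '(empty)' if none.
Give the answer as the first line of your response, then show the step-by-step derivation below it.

3,1,2,0,4,5

step 1: dequeue 3; queue=[1,2]; order=3
step 2: dequeue 1; queue=[2,0,4,5]; order=3,1
step 3: dequeue 2; queue=[0,4,5]; order=3,1,2
step 4: dequeue 0; queue=[4,5]; order=3,1,2,0
step 5: dequeue 4; queue=[5]; order=3,1,2,0,4
step 6: dequeue 5; queue=[(empty)]; order=3,1,2,0,4,5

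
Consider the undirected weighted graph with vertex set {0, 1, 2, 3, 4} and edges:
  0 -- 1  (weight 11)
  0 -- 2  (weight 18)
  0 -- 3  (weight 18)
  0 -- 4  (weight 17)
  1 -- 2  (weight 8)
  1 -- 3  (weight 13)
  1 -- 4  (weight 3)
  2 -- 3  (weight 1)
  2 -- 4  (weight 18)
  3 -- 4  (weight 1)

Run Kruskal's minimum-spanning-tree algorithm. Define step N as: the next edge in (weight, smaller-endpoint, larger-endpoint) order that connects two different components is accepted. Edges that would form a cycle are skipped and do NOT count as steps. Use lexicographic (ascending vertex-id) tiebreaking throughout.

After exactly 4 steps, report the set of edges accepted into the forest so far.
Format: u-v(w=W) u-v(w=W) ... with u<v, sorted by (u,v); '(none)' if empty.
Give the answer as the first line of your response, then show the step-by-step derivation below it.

0-1(w=11) 1-4(w=3) 2-3(w=1) 3-4(w=1)

step 1: add edge 2-3 (w=1); MST = {2-3(w=1)}
step 2: add edge 3-4 (w=1); MST = {2-3(w=1) 3-4(w=1)}
step 3: add edge 1-4 (w=3); MST = {1-4(w=3) 2-3(w=1) 3-4(w=1)}
step 4: add edge 0-1 (w=11); MST = {0-1(w=11) 1-4(w=3) 2-3(w=1) 3-4(w=1)}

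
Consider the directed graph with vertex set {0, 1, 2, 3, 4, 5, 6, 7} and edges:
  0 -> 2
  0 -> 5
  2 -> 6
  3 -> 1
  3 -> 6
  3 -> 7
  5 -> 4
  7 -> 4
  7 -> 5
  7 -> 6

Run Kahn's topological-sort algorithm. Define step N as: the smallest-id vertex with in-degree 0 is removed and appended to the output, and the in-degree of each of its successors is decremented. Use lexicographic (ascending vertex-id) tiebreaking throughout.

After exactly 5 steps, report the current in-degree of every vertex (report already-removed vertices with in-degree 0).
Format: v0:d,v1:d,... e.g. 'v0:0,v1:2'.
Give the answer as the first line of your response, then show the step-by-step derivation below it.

v0:0,v1:0,v2:0,v3:0,v4:1,v5:0,v6:0,v7:0

step 1: output 0; order=[0]; indeg=(0,1,0,0,2,1,3,1)
step 2: output 2; order=[0,2]; indeg=(0,1,0,0,2,1,2,1)
step 3: output 3; order=[0,2,3]; indeg=(0,0,0,0,2,1,1,0)
step 4: output 1; order=[0,2,3,1]; indeg=(0,0,0,0,2,1,1,0)
step 5: output 7; order=[0,2,3,1,7]; indeg=(0,0,0,0,1,0,0,0)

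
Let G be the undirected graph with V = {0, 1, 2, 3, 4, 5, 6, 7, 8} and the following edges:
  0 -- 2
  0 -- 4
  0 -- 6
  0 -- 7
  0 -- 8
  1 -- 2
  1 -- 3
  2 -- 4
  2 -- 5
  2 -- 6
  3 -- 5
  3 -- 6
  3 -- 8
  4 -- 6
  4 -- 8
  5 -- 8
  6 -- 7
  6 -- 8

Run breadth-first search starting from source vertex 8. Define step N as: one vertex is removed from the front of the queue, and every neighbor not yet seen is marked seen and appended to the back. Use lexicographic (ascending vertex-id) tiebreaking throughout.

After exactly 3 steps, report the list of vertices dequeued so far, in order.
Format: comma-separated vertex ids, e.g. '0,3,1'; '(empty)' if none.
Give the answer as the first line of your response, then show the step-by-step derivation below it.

8,0,3

step 1: dequeue 8; queue=[0,3,4,5,6]; order=8
step 2: dequeue 0; queue=[3,4,5,6,2,7]; order=8,0
step 3: dequeue 3; queue=[4,5,6,2,7,1]; order=8,0,3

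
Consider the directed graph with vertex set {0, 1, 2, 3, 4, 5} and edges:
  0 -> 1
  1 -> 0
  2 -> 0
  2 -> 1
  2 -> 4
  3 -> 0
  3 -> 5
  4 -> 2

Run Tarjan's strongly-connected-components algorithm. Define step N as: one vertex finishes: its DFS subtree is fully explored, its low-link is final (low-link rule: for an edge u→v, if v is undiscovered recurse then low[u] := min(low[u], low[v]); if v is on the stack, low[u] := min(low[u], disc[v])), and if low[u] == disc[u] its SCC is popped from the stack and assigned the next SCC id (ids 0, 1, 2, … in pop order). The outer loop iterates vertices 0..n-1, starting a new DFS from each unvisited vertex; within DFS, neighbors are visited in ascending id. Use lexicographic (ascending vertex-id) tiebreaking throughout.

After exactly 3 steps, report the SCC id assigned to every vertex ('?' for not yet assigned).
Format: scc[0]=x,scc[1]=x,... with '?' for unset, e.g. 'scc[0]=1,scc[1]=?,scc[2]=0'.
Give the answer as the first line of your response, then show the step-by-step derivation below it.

scc[0]=0,scc[1]=0,scc[2]=?,scc[3]=?,scc[4]=?,scc[5]=?

step 1: low=(low[0]=0,low[1]=0,low[2]=?,low[3]=?,low[4]=?,low[5]=?); scc=(scc[0]=?,scc[1]=?,scc[2]=?,scc[3]=?,scc[4]=?,scc[5]=?)
step 2: low=(low[0]=0,low[1]=0,low[2]=?,low[3]=?,low[4]=?,low[5]=?); scc=(scc[0]=0,scc[1]=0,scc[2]=?,scc[3]=?,scc[4]=?,scc[5]=?)
step 3: low=(low[0]=0,low[1]=0,low[2]=2,low[3]=?,low[4]=2,low[5]=?); scc=(scc[0]=0,scc[1]=0,scc[2]=?,scc[3]=?,scc[4]=?,scc[5]=?)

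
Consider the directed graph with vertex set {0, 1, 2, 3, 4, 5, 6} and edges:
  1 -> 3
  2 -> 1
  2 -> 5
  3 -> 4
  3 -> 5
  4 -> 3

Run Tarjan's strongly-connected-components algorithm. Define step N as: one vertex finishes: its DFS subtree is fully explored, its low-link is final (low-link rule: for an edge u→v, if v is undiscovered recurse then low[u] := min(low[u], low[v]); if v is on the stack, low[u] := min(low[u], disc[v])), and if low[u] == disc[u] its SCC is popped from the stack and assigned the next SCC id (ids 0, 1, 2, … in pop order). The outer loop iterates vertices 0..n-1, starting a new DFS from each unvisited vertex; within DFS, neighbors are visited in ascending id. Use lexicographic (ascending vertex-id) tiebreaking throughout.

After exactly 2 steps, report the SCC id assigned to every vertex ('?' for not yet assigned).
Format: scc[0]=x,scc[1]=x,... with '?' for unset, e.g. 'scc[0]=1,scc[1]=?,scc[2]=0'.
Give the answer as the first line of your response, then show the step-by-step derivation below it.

scc[0]=0,scc[1]=?,scc[2]=?,scc[3]=?,scc[4]=?,scc[5]=?,scc[6]=?

step 1: low=(low[0]=0,low[1]=?,low[2]=?,low[3]=?,low[4]=?,low[5]=?,low[6]=?); scc=(scc[0]=0,scc[1]=?,scc[2]=?,scc[3]=?,scc[4]=?,scc[5]=?,scc[6]=?)
step 2: low=(low[0]=0,low[1]=1,low[2]=?,low[3]=2,low[4]=2,low[5]=?,low[6]=?); scc=(scc[0]=0,scc[1]=?,scc[2]=?,scc[3]=?,scc[4]=?,scc[5]=?,scc[6]=?)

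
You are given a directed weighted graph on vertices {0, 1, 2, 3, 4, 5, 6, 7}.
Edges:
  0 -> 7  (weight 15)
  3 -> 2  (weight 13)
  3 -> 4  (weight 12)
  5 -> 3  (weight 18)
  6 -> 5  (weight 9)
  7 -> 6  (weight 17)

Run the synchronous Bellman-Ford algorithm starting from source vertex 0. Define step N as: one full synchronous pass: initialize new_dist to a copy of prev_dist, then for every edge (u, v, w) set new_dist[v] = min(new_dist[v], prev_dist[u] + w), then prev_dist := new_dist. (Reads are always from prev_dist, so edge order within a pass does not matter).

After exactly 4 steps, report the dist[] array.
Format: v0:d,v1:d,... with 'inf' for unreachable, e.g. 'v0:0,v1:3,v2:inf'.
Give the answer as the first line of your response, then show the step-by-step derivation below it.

v0:0,v1:inf,v2:inf,v3:59,v4:inf,v5:41,v6:32,v7:15

step 1: dist = v0:0,v1:inf,v2:inf,v3:inf,v4:inf,v5:inf,v6:inf,v7:15
step 2: dist = v0:0,v1:inf,v2:inf,v3:inf,v4:inf,v5:inf,v6:32,v7:15
step 3: dist = v0:0,v1:inf,v2:inf,v3:inf,v4:inf,v5:41,v6:32,v7:15
step 4: dist = v0:0,v1:inf,v2:inf,v3:59,v4:inf,v5:41,v6:32,v7:15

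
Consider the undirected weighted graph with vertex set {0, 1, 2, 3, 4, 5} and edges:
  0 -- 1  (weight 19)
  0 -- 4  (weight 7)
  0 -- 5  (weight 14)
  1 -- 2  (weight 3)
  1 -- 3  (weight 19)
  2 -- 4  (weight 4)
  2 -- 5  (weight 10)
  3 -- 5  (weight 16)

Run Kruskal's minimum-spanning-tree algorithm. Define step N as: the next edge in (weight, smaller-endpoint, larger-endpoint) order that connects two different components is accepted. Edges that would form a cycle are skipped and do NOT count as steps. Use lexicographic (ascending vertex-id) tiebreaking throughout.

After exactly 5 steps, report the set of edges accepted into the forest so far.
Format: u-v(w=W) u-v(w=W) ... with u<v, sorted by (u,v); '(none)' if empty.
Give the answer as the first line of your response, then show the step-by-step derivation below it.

0-4(w=7) 1-2(w=3) 2-4(w=4) 2-5(w=10) 3-5(w=16)

step 1: add edge 1-2 (w=3); MST = {1-2(w=3)}
step 2: add edge 2-4 (w=4); MST = {1-2(w=3) 2-4(w=4)}
step 3: add edge 0-4 (w=7); MST = {0-4(w=7) 1-2(w=3) 2-4(w=4)}
step 4: add edge 2-5 (w=10); MST = {0-4(w=7) 1-2(w=3) 2-4(w=4) 2-5(w=10)}
step 5: add edge 3-5 (w=16); MST = {0-4(w=7) 1-2(w=3) 2-4(w=4) 2-5(w=10) 3-5(w=16)}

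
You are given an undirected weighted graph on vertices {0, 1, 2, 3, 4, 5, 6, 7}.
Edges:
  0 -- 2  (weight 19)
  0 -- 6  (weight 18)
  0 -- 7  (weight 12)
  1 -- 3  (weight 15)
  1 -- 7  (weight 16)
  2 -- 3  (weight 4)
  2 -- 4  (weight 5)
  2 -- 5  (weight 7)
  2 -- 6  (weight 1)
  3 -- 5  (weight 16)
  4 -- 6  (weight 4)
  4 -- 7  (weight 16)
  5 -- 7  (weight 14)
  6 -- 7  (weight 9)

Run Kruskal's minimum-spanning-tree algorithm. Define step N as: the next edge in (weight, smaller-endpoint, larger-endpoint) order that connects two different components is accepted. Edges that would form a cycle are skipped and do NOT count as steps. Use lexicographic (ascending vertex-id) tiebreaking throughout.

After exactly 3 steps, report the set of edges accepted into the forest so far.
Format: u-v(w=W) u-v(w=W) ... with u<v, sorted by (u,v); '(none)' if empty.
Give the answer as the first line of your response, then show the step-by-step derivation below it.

2-3(w=4) 2-6(w=1) 4-6(w=4)

step 1: add edge 2-6 (w=1); MST = {2-6(w=1)}
step 2: add edge 2-3 (w=4); MST = {2-3(w=4) 2-6(w=1)}
step 3: add edge 4-6 (w=4); MST = {2-3(w=4) 2-6(w=1) 4-6(w=4)}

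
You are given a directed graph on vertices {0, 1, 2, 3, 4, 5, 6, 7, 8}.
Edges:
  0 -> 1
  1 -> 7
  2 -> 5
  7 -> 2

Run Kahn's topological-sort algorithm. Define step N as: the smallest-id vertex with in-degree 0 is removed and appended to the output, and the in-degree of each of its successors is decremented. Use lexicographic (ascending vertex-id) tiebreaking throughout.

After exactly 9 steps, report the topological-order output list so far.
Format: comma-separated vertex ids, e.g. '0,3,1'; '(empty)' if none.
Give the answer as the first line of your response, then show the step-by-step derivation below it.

0,1,3,4,6,7,2,5,8

step 1: output 0; order=[0]; indeg=(0,0,1,0,0,1,0,1,0)
step 2: output 1; order=[0,1]; indeg=(0,0,1,0,0,1,0,0,0)
step 3: output 3; order=[0,1,3]; indeg=(0,0,1,0,0,1,0,0,0)
step 4: output 4; order=[0,1,3,4]; indeg=(0,0,1,0,0,1,0,0,0)
step 5: output 6; order=[0,1,3,4,6]; indeg=(0,0,1,0,0,1,0,0,0)
step 6: output 7; order=[0,1,3,4,6,7]; indeg=(0,0,0,0,0,1,0,0,0)
step 7: output 2; order=[0,1,3,4,6,7,2]; indeg=(0,0,0,0,0,0,0,0,0)
step 8: output 5; order=[0,1,3,4,6,7,2,5]; indeg=(0,0,0,0,0,0,0,0,0)
step 9: output 8; order=[0,1,3,4,6,7,2,5,8]; indeg=(0,0,0,0,0,0,0,0,0)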